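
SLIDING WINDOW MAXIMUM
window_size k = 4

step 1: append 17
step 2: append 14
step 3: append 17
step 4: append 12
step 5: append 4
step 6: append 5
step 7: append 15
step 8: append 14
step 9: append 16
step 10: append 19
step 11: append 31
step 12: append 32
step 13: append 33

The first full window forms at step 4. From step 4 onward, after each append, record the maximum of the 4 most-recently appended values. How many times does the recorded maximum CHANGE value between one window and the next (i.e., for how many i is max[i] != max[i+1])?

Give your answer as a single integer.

step 1: append 17 -> window=[17] (not full yet)
step 2: append 14 -> window=[17, 14] (not full yet)
step 3: append 17 -> window=[17, 14, 17] (not full yet)
step 4: append 12 -> window=[17, 14, 17, 12] -> max=17
step 5: append 4 -> window=[14, 17, 12, 4] -> max=17
step 6: append 5 -> window=[17, 12, 4, 5] -> max=17
step 7: append 15 -> window=[12, 4, 5, 15] -> max=15
step 8: append 14 -> window=[4, 5, 15, 14] -> max=15
step 9: append 16 -> window=[5, 15, 14, 16] -> max=16
step 10: append 19 -> window=[15, 14, 16, 19] -> max=19
step 11: append 31 -> window=[14, 16, 19, 31] -> max=31
step 12: append 32 -> window=[16, 19, 31, 32] -> max=32
step 13: append 33 -> window=[19, 31, 32, 33] -> max=33
Recorded maximums: 17 17 17 15 15 16 19 31 32 33
Changes between consecutive maximums: 6

Answer: 6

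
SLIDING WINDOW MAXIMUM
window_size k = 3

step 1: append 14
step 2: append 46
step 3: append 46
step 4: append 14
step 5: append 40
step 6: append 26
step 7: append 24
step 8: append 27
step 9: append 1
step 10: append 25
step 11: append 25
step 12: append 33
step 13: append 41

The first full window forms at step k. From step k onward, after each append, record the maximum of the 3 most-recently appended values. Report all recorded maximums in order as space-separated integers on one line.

Answer: 46 46 46 40 40 27 27 27 25 33 41

Derivation:
step 1: append 14 -> window=[14] (not full yet)
step 2: append 46 -> window=[14, 46] (not full yet)
step 3: append 46 -> window=[14, 46, 46] -> max=46
step 4: append 14 -> window=[46, 46, 14] -> max=46
step 5: append 40 -> window=[46, 14, 40] -> max=46
step 6: append 26 -> window=[14, 40, 26] -> max=40
step 7: append 24 -> window=[40, 26, 24] -> max=40
step 8: append 27 -> window=[26, 24, 27] -> max=27
step 9: append 1 -> window=[24, 27, 1] -> max=27
step 10: append 25 -> window=[27, 1, 25] -> max=27
step 11: append 25 -> window=[1, 25, 25] -> max=25
step 12: append 33 -> window=[25, 25, 33] -> max=33
step 13: append 41 -> window=[25, 33, 41] -> max=41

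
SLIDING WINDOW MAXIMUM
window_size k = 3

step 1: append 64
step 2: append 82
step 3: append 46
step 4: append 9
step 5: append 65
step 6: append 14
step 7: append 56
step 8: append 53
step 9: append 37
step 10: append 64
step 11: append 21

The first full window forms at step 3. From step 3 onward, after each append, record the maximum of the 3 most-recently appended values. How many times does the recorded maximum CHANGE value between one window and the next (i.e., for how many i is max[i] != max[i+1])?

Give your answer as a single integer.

Answer: 3

Derivation:
step 1: append 64 -> window=[64] (not full yet)
step 2: append 82 -> window=[64, 82] (not full yet)
step 3: append 46 -> window=[64, 82, 46] -> max=82
step 4: append 9 -> window=[82, 46, 9] -> max=82
step 5: append 65 -> window=[46, 9, 65] -> max=65
step 6: append 14 -> window=[9, 65, 14] -> max=65
step 7: append 56 -> window=[65, 14, 56] -> max=65
step 8: append 53 -> window=[14, 56, 53] -> max=56
step 9: append 37 -> window=[56, 53, 37] -> max=56
step 10: append 64 -> window=[53, 37, 64] -> max=64
step 11: append 21 -> window=[37, 64, 21] -> max=64
Recorded maximums: 82 82 65 65 65 56 56 64 64
Changes between consecutive maximums: 3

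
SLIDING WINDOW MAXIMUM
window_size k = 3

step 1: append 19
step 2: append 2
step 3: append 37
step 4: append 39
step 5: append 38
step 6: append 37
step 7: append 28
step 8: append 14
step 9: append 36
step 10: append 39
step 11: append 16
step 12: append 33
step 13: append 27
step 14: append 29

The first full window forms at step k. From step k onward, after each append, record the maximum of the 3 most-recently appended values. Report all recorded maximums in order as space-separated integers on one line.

Answer: 37 39 39 39 38 37 36 39 39 39 33 33

Derivation:
step 1: append 19 -> window=[19] (not full yet)
step 2: append 2 -> window=[19, 2] (not full yet)
step 3: append 37 -> window=[19, 2, 37] -> max=37
step 4: append 39 -> window=[2, 37, 39] -> max=39
step 5: append 38 -> window=[37, 39, 38] -> max=39
step 6: append 37 -> window=[39, 38, 37] -> max=39
step 7: append 28 -> window=[38, 37, 28] -> max=38
step 8: append 14 -> window=[37, 28, 14] -> max=37
step 9: append 36 -> window=[28, 14, 36] -> max=36
step 10: append 39 -> window=[14, 36, 39] -> max=39
step 11: append 16 -> window=[36, 39, 16] -> max=39
step 12: append 33 -> window=[39, 16, 33] -> max=39
step 13: append 27 -> window=[16, 33, 27] -> max=33
step 14: append 29 -> window=[33, 27, 29] -> max=33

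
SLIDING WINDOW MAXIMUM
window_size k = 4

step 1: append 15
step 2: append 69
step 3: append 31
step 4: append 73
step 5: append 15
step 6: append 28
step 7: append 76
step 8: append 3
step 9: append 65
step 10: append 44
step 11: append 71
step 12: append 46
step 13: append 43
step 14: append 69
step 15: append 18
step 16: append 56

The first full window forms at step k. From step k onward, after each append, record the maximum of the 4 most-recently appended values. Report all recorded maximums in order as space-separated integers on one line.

Answer: 73 73 73 76 76 76 76 71 71 71 71 69 69

Derivation:
step 1: append 15 -> window=[15] (not full yet)
step 2: append 69 -> window=[15, 69] (not full yet)
step 3: append 31 -> window=[15, 69, 31] (not full yet)
step 4: append 73 -> window=[15, 69, 31, 73] -> max=73
step 5: append 15 -> window=[69, 31, 73, 15] -> max=73
step 6: append 28 -> window=[31, 73, 15, 28] -> max=73
step 7: append 76 -> window=[73, 15, 28, 76] -> max=76
step 8: append 3 -> window=[15, 28, 76, 3] -> max=76
step 9: append 65 -> window=[28, 76, 3, 65] -> max=76
step 10: append 44 -> window=[76, 3, 65, 44] -> max=76
step 11: append 71 -> window=[3, 65, 44, 71] -> max=71
step 12: append 46 -> window=[65, 44, 71, 46] -> max=71
step 13: append 43 -> window=[44, 71, 46, 43] -> max=71
step 14: append 69 -> window=[71, 46, 43, 69] -> max=71
step 15: append 18 -> window=[46, 43, 69, 18] -> max=69
step 16: append 56 -> window=[43, 69, 18, 56] -> max=69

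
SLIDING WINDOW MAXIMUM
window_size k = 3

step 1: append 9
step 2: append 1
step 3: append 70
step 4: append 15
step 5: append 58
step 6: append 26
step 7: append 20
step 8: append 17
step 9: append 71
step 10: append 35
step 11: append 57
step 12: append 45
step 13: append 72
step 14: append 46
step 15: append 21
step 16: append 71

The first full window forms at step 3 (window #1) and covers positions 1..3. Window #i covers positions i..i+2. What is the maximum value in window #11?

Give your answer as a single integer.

step 1: append 9 -> window=[9] (not full yet)
step 2: append 1 -> window=[9, 1] (not full yet)
step 3: append 70 -> window=[9, 1, 70] -> max=70
step 4: append 15 -> window=[1, 70, 15] -> max=70
step 5: append 58 -> window=[70, 15, 58] -> max=70
step 6: append 26 -> window=[15, 58, 26] -> max=58
step 7: append 20 -> window=[58, 26, 20] -> max=58
step 8: append 17 -> window=[26, 20, 17] -> max=26
step 9: append 71 -> window=[20, 17, 71] -> max=71
step 10: append 35 -> window=[17, 71, 35] -> max=71
step 11: append 57 -> window=[71, 35, 57] -> max=71
step 12: append 45 -> window=[35, 57, 45] -> max=57
step 13: append 72 -> window=[57, 45, 72] -> max=72
Window #11 max = 72

Answer: 72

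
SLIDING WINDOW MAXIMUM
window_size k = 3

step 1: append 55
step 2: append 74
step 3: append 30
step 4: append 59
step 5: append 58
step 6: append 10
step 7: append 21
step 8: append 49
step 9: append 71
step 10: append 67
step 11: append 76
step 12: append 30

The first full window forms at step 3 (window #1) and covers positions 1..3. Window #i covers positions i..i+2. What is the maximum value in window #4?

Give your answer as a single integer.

step 1: append 55 -> window=[55] (not full yet)
step 2: append 74 -> window=[55, 74] (not full yet)
step 3: append 30 -> window=[55, 74, 30] -> max=74
step 4: append 59 -> window=[74, 30, 59] -> max=74
step 5: append 58 -> window=[30, 59, 58] -> max=59
step 6: append 10 -> window=[59, 58, 10] -> max=59
Window #4 max = 59

Answer: 59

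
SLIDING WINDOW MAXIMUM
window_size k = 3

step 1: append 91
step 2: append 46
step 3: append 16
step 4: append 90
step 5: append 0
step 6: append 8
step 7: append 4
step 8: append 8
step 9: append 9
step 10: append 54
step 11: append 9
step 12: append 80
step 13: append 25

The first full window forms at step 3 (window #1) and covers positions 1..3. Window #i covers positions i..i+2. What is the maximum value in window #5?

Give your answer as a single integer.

Answer: 8

Derivation:
step 1: append 91 -> window=[91] (not full yet)
step 2: append 46 -> window=[91, 46] (not full yet)
step 3: append 16 -> window=[91, 46, 16] -> max=91
step 4: append 90 -> window=[46, 16, 90] -> max=90
step 5: append 0 -> window=[16, 90, 0] -> max=90
step 6: append 8 -> window=[90, 0, 8] -> max=90
step 7: append 4 -> window=[0, 8, 4] -> max=8
Window #5 max = 8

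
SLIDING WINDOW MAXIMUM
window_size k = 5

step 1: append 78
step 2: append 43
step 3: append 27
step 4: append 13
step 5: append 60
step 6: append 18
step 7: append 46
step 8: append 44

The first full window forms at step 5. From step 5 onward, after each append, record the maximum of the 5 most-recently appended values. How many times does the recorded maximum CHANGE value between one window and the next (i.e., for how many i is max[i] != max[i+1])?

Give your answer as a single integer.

step 1: append 78 -> window=[78] (not full yet)
step 2: append 43 -> window=[78, 43] (not full yet)
step 3: append 27 -> window=[78, 43, 27] (not full yet)
step 4: append 13 -> window=[78, 43, 27, 13] (not full yet)
step 5: append 60 -> window=[78, 43, 27, 13, 60] -> max=78
step 6: append 18 -> window=[43, 27, 13, 60, 18] -> max=60
step 7: append 46 -> window=[27, 13, 60, 18, 46] -> max=60
step 8: append 44 -> window=[13, 60, 18, 46, 44] -> max=60
Recorded maximums: 78 60 60 60
Changes between consecutive maximums: 1

Answer: 1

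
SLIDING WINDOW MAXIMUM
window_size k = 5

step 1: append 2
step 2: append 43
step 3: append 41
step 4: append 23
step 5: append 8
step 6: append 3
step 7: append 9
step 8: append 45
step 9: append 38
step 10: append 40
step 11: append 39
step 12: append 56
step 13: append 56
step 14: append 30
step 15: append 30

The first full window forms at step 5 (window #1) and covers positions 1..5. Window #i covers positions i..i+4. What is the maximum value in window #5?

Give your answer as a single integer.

step 1: append 2 -> window=[2] (not full yet)
step 2: append 43 -> window=[2, 43] (not full yet)
step 3: append 41 -> window=[2, 43, 41] (not full yet)
step 4: append 23 -> window=[2, 43, 41, 23] (not full yet)
step 5: append 8 -> window=[2, 43, 41, 23, 8] -> max=43
step 6: append 3 -> window=[43, 41, 23, 8, 3] -> max=43
step 7: append 9 -> window=[41, 23, 8, 3, 9] -> max=41
step 8: append 45 -> window=[23, 8, 3, 9, 45] -> max=45
step 9: append 38 -> window=[8, 3, 9, 45, 38] -> max=45
Window #5 max = 45

Answer: 45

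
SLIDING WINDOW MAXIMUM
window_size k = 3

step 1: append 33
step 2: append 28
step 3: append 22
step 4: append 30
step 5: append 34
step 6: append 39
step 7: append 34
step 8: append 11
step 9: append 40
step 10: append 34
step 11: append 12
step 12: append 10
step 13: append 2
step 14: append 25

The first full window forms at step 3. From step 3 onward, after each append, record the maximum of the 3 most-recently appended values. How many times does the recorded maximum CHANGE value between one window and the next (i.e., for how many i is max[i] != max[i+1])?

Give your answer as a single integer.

step 1: append 33 -> window=[33] (not full yet)
step 2: append 28 -> window=[33, 28] (not full yet)
step 3: append 22 -> window=[33, 28, 22] -> max=33
step 4: append 30 -> window=[28, 22, 30] -> max=30
step 5: append 34 -> window=[22, 30, 34] -> max=34
step 6: append 39 -> window=[30, 34, 39] -> max=39
step 7: append 34 -> window=[34, 39, 34] -> max=39
step 8: append 11 -> window=[39, 34, 11] -> max=39
step 9: append 40 -> window=[34, 11, 40] -> max=40
step 10: append 34 -> window=[11, 40, 34] -> max=40
step 11: append 12 -> window=[40, 34, 12] -> max=40
step 12: append 10 -> window=[34, 12, 10] -> max=34
step 13: append 2 -> window=[12, 10, 2] -> max=12
step 14: append 25 -> window=[10, 2, 25] -> max=25
Recorded maximums: 33 30 34 39 39 39 40 40 40 34 12 25
Changes between consecutive maximums: 7

Answer: 7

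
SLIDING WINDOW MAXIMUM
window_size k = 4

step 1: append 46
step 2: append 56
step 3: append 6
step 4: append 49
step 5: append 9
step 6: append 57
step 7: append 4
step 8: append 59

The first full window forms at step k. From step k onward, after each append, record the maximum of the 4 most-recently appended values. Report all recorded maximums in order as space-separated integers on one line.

step 1: append 46 -> window=[46] (not full yet)
step 2: append 56 -> window=[46, 56] (not full yet)
step 3: append 6 -> window=[46, 56, 6] (not full yet)
step 4: append 49 -> window=[46, 56, 6, 49] -> max=56
step 5: append 9 -> window=[56, 6, 49, 9] -> max=56
step 6: append 57 -> window=[6, 49, 9, 57] -> max=57
step 7: append 4 -> window=[49, 9, 57, 4] -> max=57
step 8: append 59 -> window=[9, 57, 4, 59] -> max=59

Answer: 56 56 57 57 59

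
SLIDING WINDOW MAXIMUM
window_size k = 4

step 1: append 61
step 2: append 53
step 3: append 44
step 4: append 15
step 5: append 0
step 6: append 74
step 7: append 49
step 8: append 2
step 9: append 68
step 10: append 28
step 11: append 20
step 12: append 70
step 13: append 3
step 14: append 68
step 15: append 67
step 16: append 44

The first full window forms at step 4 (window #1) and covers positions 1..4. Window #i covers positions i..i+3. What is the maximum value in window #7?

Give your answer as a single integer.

step 1: append 61 -> window=[61] (not full yet)
step 2: append 53 -> window=[61, 53] (not full yet)
step 3: append 44 -> window=[61, 53, 44] (not full yet)
step 4: append 15 -> window=[61, 53, 44, 15] -> max=61
step 5: append 0 -> window=[53, 44, 15, 0] -> max=53
step 6: append 74 -> window=[44, 15, 0, 74] -> max=74
step 7: append 49 -> window=[15, 0, 74, 49] -> max=74
step 8: append 2 -> window=[0, 74, 49, 2] -> max=74
step 9: append 68 -> window=[74, 49, 2, 68] -> max=74
step 10: append 28 -> window=[49, 2, 68, 28] -> max=68
Window #7 max = 68

Answer: 68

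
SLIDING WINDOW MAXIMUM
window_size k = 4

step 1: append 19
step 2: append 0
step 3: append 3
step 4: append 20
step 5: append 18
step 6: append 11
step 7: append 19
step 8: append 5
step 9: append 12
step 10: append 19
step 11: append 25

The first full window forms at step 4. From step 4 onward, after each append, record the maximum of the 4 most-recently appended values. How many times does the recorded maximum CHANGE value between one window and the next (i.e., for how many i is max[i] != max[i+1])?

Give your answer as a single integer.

step 1: append 19 -> window=[19] (not full yet)
step 2: append 0 -> window=[19, 0] (not full yet)
step 3: append 3 -> window=[19, 0, 3] (not full yet)
step 4: append 20 -> window=[19, 0, 3, 20] -> max=20
step 5: append 18 -> window=[0, 3, 20, 18] -> max=20
step 6: append 11 -> window=[3, 20, 18, 11] -> max=20
step 7: append 19 -> window=[20, 18, 11, 19] -> max=20
step 8: append 5 -> window=[18, 11, 19, 5] -> max=19
step 9: append 12 -> window=[11, 19, 5, 12] -> max=19
step 10: append 19 -> window=[19, 5, 12, 19] -> max=19
step 11: append 25 -> window=[5, 12, 19, 25] -> max=25
Recorded maximums: 20 20 20 20 19 19 19 25
Changes between consecutive maximums: 2

Answer: 2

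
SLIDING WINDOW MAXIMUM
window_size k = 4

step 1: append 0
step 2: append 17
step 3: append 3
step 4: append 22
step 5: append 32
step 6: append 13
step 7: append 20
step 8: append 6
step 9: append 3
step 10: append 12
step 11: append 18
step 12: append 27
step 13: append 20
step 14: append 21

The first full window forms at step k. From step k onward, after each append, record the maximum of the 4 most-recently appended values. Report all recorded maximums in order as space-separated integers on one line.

step 1: append 0 -> window=[0] (not full yet)
step 2: append 17 -> window=[0, 17] (not full yet)
step 3: append 3 -> window=[0, 17, 3] (not full yet)
step 4: append 22 -> window=[0, 17, 3, 22] -> max=22
step 5: append 32 -> window=[17, 3, 22, 32] -> max=32
step 6: append 13 -> window=[3, 22, 32, 13] -> max=32
step 7: append 20 -> window=[22, 32, 13, 20] -> max=32
step 8: append 6 -> window=[32, 13, 20, 6] -> max=32
step 9: append 3 -> window=[13, 20, 6, 3] -> max=20
step 10: append 12 -> window=[20, 6, 3, 12] -> max=20
step 11: append 18 -> window=[6, 3, 12, 18] -> max=18
step 12: append 27 -> window=[3, 12, 18, 27] -> max=27
step 13: append 20 -> window=[12, 18, 27, 20] -> max=27
step 14: append 21 -> window=[18, 27, 20, 21] -> max=27

Answer: 22 32 32 32 32 20 20 18 27 27 27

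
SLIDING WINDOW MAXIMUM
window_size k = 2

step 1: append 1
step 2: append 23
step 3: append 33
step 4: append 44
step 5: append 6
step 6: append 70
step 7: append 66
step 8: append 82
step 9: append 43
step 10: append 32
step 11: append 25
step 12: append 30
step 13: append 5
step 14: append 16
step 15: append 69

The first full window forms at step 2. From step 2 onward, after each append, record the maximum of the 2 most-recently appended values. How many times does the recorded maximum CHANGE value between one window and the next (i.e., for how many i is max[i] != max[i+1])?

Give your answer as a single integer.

Answer: 9

Derivation:
step 1: append 1 -> window=[1] (not full yet)
step 2: append 23 -> window=[1, 23] -> max=23
step 3: append 33 -> window=[23, 33] -> max=33
step 4: append 44 -> window=[33, 44] -> max=44
step 5: append 6 -> window=[44, 6] -> max=44
step 6: append 70 -> window=[6, 70] -> max=70
step 7: append 66 -> window=[70, 66] -> max=70
step 8: append 82 -> window=[66, 82] -> max=82
step 9: append 43 -> window=[82, 43] -> max=82
step 10: append 32 -> window=[43, 32] -> max=43
step 11: append 25 -> window=[32, 25] -> max=32
step 12: append 30 -> window=[25, 30] -> max=30
step 13: append 5 -> window=[30, 5] -> max=30
step 14: append 16 -> window=[5, 16] -> max=16
step 15: append 69 -> window=[16, 69] -> max=69
Recorded maximums: 23 33 44 44 70 70 82 82 43 32 30 30 16 69
Changes between consecutive maximums: 9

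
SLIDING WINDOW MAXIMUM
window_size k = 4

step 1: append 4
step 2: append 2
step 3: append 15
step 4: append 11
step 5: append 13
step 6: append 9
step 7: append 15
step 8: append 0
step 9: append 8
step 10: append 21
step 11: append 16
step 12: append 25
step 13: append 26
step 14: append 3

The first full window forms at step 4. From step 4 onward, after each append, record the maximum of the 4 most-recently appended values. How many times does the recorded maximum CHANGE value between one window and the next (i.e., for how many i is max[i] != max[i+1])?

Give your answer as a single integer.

Answer: 3

Derivation:
step 1: append 4 -> window=[4] (not full yet)
step 2: append 2 -> window=[4, 2] (not full yet)
step 3: append 15 -> window=[4, 2, 15] (not full yet)
step 4: append 11 -> window=[4, 2, 15, 11] -> max=15
step 5: append 13 -> window=[2, 15, 11, 13] -> max=15
step 6: append 9 -> window=[15, 11, 13, 9] -> max=15
step 7: append 15 -> window=[11, 13, 9, 15] -> max=15
step 8: append 0 -> window=[13, 9, 15, 0] -> max=15
step 9: append 8 -> window=[9, 15, 0, 8] -> max=15
step 10: append 21 -> window=[15, 0, 8, 21] -> max=21
step 11: append 16 -> window=[0, 8, 21, 16] -> max=21
step 12: append 25 -> window=[8, 21, 16, 25] -> max=25
step 13: append 26 -> window=[21, 16, 25, 26] -> max=26
step 14: append 3 -> window=[16, 25, 26, 3] -> max=26
Recorded maximums: 15 15 15 15 15 15 21 21 25 26 26
Changes between consecutive maximums: 3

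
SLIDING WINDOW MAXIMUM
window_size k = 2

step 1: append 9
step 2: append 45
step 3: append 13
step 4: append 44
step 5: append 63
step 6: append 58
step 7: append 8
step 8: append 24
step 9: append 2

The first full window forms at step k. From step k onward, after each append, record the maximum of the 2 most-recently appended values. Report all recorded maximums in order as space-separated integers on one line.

step 1: append 9 -> window=[9] (not full yet)
step 2: append 45 -> window=[9, 45] -> max=45
step 3: append 13 -> window=[45, 13] -> max=45
step 4: append 44 -> window=[13, 44] -> max=44
step 5: append 63 -> window=[44, 63] -> max=63
step 6: append 58 -> window=[63, 58] -> max=63
step 7: append 8 -> window=[58, 8] -> max=58
step 8: append 24 -> window=[8, 24] -> max=24
step 9: append 2 -> window=[24, 2] -> max=24

Answer: 45 45 44 63 63 58 24 24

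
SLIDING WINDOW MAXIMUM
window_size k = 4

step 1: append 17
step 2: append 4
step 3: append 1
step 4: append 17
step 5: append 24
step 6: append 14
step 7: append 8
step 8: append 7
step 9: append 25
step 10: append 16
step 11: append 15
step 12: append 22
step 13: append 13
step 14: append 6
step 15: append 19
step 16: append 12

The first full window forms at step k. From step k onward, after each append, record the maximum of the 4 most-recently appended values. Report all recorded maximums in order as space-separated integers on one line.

step 1: append 17 -> window=[17] (not full yet)
step 2: append 4 -> window=[17, 4] (not full yet)
step 3: append 1 -> window=[17, 4, 1] (not full yet)
step 4: append 17 -> window=[17, 4, 1, 17] -> max=17
step 5: append 24 -> window=[4, 1, 17, 24] -> max=24
step 6: append 14 -> window=[1, 17, 24, 14] -> max=24
step 7: append 8 -> window=[17, 24, 14, 8] -> max=24
step 8: append 7 -> window=[24, 14, 8, 7] -> max=24
step 9: append 25 -> window=[14, 8, 7, 25] -> max=25
step 10: append 16 -> window=[8, 7, 25, 16] -> max=25
step 11: append 15 -> window=[7, 25, 16, 15] -> max=25
step 12: append 22 -> window=[25, 16, 15, 22] -> max=25
step 13: append 13 -> window=[16, 15, 22, 13] -> max=22
step 14: append 6 -> window=[15, 22, 13, 6] -> max=22
step 15: append 19 -> window=[22, 13, 6, 19] -> max=22
step 16: append 12 -> window=[13, 6, 19, 12] -> max=19

Answer: 17 24 24 24 24 25 25 25 25 22 22 22 19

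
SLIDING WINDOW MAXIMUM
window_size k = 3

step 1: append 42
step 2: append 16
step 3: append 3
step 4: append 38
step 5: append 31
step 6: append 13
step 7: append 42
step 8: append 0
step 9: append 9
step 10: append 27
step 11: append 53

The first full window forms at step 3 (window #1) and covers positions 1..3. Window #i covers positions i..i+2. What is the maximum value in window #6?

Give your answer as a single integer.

step 1: append 42 -> window=[42] (not full yet)
step 2: append 16 -> window=[42, 16] (not full yet)
step 3: append 3 -> window=[42, 16, 3] -> max=42
step 4: append 38 -> window=[16, 3, 38] -> max=38
step 5: append 31 -> window=[3, 38, 31] -> max=38
step 6: append 13 -> window=[38, 31, 13] -> max=38
step 7: append 42 -> window=[31, 13, 42] -> max=42
step 8: append 0 -> window=[13, 42, 0] -> max=42
Window #6 max = 42

Answer: 42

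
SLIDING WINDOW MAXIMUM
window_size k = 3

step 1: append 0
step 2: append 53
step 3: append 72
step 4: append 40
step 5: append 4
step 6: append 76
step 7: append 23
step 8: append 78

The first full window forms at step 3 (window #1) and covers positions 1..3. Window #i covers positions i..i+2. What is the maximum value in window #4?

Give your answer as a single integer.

step 1: append 0 -> window=[0] (not full yet)
step 2: append 53 -> window=[0, 53] (not full yet)
step 3: append 72 -> window=[0, 53, 72] -> max=72
step 4: append 40 -> window=[53, 72, 40] -> max=72
step 5: append 4 -> window=[72, 40, 4] -> max=72
step 6: append 76 -> window=[40, 4, 76] -> max=76
Window #4 max = 76

Answer: 76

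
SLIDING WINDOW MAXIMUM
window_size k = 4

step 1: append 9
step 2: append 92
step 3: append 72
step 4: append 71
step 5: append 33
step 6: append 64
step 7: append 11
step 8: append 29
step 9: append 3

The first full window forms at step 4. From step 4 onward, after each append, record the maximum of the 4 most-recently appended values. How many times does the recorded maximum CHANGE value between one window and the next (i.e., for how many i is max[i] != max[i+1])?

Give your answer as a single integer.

Answer: 3

Derivation:
step 1: append 9 -> window=[9] (not full yet)
step 2: append 92 -> window=[9, 92] (not full yet)
step 3: append 72 -> window=[9, 92, 72] (not full yet)
step 4: append 71 -> window=[9, 92, 72, 71] -> max=92
step 5: append 33 -> window=[92, 72, 71, 33] -> max=92
step 6: append 64 -> window=[72, 71, 33, 64] -> max=72
step 7: append 11 -> window=[71, 33, 64, 11] -> max=71
step 8: append 29 -> window=[33, 64, 11, 29] -> max=64
step 9: append 3 -> window=[64, 11, 29, 3] -> max=64
Recorded maximums: 92 92 72 71 64 64
Changes between consecutive maximums: 3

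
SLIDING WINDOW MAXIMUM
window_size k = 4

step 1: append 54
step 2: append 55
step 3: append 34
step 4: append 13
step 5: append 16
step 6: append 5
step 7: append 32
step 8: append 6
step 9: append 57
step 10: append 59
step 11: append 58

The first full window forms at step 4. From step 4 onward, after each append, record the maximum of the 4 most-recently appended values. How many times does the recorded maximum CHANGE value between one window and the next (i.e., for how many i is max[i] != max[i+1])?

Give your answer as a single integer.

Answer: 4

Derivation:
step 1: append 54 -> window=[54] (not full yet)
step 2: append 55 -> window=[54, 55] (not full yet)
step 3: append 34 -> window=[54, 55, 34] (not full yet)
step 4: append 13 -> window=[54, 55, 34, 13] -> max=55
step 5: append 16 -> window=[55, 34, 13, 16] -> max=55
step 6: append 5 -> window=[34, 13, 16, 5] -> max=34
step 7: append 32 -> window=[13, 16, 5, 32] -> max=32
step 8: append 6 -> window=[16, 5, 32, 6] -> max=32
step 9: append 57 -> window=[5, 32, 6, 57] -> max=57
step 10: append 59 -> window=[32, 6, 57, 59] -> max=59
step 11: append 58 -> window=[6, 57, 59, 58] -> max=59
Recorded maximums: 55 55 34 32 32 57 59 59
Changes between consecutive maximums: 4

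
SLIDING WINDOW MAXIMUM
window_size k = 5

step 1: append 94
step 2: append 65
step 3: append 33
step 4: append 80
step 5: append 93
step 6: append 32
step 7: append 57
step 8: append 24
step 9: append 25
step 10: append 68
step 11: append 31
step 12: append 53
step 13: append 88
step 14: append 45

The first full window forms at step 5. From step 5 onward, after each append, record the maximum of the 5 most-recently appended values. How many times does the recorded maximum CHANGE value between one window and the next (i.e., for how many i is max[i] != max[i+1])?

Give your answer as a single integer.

Answer: 3

Derivation:
step 1: append 94 -> window=[94] (not full yet)
step 2: append 65 -> window=[94, 65] (not full yet)
step 3: append 33 -> window=[94, 65, 33] (not full yet)
step 4: append 80 -> window=[94, 65, 33, 80] (not full yet)
step 5: append 93 -> window=[94, 65, 33, 80, 93] -> max=94
step 6: append 32 -> window=[65, 33, 80, 93, 32] -> max=93
step 7: append 57 -> window=[33, 80, 93, 32, 57] -> max=93
step 8: append 24 -> window=[80, 93, 32, 57, 24] -> max=93
step 9: append 25 -> window=[93, 32, 57, 24, 25] -> max=93
step 10: append 68 -> window=[32, 57, 24, 25, 68] -> max=68
step 11: append 31 -> window=[57, 24, 25, 68, 31] -> max=68
step 12: append 53 -> window=[24, 25, 68, 31, 53] -> max=68
step 13: append 88 -> window=[25, 68, 31, 53, 88] -> max=88
step 14: append 45 -> window=[68, 31, 53, 88, 45] -> max=88
Recorded maximums: 94 93 93 93 93 68 68 68 88 88
Changes between consecutive maximums: 3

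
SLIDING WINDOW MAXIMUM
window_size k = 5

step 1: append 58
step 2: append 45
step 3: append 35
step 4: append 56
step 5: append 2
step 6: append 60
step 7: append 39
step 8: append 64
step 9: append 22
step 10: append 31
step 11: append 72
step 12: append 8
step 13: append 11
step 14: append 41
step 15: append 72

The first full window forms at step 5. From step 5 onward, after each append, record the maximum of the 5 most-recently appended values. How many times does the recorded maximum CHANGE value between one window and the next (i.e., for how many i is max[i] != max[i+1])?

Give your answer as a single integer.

Answer: 3

Derivation:
step 1: append 58 -> window=[58] (not full yet)
step 2: append 45 -> window=[58, 45] (not full yet)
step 3: append 35 -> window=[58, 45, 35] (not full yet)
step 4: append 56 -> window=[58, 45, 35, 56] (not full yet)
step 5: append 2 -> window=[58, 45, 35, 56, 2] -> max=58
step 6: append 60 -> window=[45, 35, 56, 2, 60] -> max=60
step 7: append 39 -> window=[35, 56, 2, 60, 39] -> max=60
step 8: append 64 -> window=[56, 2, 60, 39, 64] -> max=64
step 9: append 22 -> window=[2, 60, 39, 64, 22] -> max=64
step 10: append 31 -> window=[60, 39, 64, 22, 31] -> max=64
step 11: append 72 -> window=[39, 64, 22, 31, 72] -> max=72
step 12: append 8 -> window=[64, 22, 31, 72, 8] -> max=72
step 13: append 11 -> window=[22, 31, 72, 8, 11] -> max=72
step 14: append 41 -> window=[31, 72, 8, 11, 41] -> max=72
step 15: append 72 -> window=[72, 8, 11, 41, 72] -> max=72
Recorded maximums: 58 60 60 64 64 64 72 72 72 72 72
Changes between consecutive maximums: 3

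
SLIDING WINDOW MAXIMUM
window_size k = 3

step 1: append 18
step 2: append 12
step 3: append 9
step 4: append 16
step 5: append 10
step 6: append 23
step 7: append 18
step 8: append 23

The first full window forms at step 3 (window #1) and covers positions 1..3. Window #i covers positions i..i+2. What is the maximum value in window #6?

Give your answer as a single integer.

step 1: append 18 -> window=[18] (not full yet)
step 2: append 12 -> window=[18, 12] (not full yet)
step 3: append 9 -> window=[18, 12, 9] -> max=18
step 4: append 16 -> window=[12, 9, 16] -> max=16
step 5: append 10 -> window=[9, 16, 10] -> max=16
step 6: append 23 -> window=[16, 10, 23] -> max=23
step 7: append 18 -> window=[10, 23, 18] -> max=23
step 8: append 23 -> window=[23, 18, 23] -> max=23
Window #6 max = 23

Answer: 23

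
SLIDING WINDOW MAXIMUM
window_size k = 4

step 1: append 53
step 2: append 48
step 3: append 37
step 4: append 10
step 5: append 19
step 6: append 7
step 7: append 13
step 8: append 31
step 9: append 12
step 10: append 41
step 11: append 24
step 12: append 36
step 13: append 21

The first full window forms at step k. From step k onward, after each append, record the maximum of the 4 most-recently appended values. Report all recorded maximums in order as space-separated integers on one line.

Answer: 53 48 37 19 31 31 41 41 41 41

Derivation:
step 1: append 53 -> window=[53] (not full yet)
step 2: append 48 -> window=[53, 48] (not full yet)
step 3: append 37 -> window=[53, 48, 37] (not full yet)
step 4: append 10 -> window=[53, 48, 37, 10] -> max=53
step 5: append 19 -> window=[48, 37, 10, 19] -> max=48
step 6: append 7 -> window=[37, 10, 19, 7] -> max=37
step 7: append 13 -> window=[10, 19, 7, 13] -> max=19
step 8: append 31 -> window=[19, 7, 13, 31] -> max=31
step 9: append 12 -> window=[7, 13, 31, 12] -> max=31
step 10: append 41 -> window=[13, 31, 12, 41] -> max=41
step 11: append 24 -> window=[31, 12, 41, 24] -> max=41
step 12: append 36 -> window=[12, 41, 24, 36] -> max=41
step 13: append 21 -> window=[41, 24, 36, 21] -> max=41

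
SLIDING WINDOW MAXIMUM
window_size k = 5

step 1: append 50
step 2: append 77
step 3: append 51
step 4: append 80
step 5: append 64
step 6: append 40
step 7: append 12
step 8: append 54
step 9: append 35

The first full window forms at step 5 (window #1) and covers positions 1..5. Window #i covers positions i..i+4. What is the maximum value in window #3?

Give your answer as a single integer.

Answer: 80

Derivation:
step 1: append 50 -> window=[50] (not full yet)
step 2: append 77 -> window=[50, 77] (not full yet)
step 3: append 51 -> window=[50, 77, 51] (not full yet)
step 4: append 80 -> window=[50, 77, 51, 80] (not full yet)
step 5: append 64 -> window=[50, 77, 51, 80, 64] -> max=80
step 6: append 40 -> window=[77, 51, 80, 64, 40] -> max=80
step 7: append 12 -> window=[51, 80, 64, 40, 12] -> max=80
Window #3 max = 80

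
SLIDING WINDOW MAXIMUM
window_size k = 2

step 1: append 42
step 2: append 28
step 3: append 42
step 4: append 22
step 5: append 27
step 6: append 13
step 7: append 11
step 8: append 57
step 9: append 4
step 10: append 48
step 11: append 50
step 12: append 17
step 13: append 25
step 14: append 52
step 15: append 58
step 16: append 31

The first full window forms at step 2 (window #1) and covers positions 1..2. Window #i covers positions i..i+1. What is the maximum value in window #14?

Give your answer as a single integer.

step 1: append 42 -> window=[42] (not full yet)
step 2: append 28 -> window=[42, 28] -> max=42
step 3: append 42 -> window=[28, 42] -> max=42
step 4: append 22 -> window=[42, 22] -> max=42
step 5: append 27 -> window=[22, 27] -> max=27
step 6: append 13 -> window=[27, 13] -> max=27
step 7: append 11 -> window=[13, 11] -> max=13
step 8: append 57 -> window=[11, 57] -> max=57
step 9: append 4 -> window=[57, 4] -> max=57
step 10: append 48 -> window=[4, 48] -> max=48
step 11: append 50 -> window=[48, 50] -> max=50
step 12: append 17 -> window=[50, 17] -> max=50
step 13: append 25 -> window=[17, 25] -> max=25
step 14: append 52 -> window=[25, 52] -> max=52
step 15: append 58 -> window=[52, 58] -> max=58
Window #14 max = 58

Answer: 58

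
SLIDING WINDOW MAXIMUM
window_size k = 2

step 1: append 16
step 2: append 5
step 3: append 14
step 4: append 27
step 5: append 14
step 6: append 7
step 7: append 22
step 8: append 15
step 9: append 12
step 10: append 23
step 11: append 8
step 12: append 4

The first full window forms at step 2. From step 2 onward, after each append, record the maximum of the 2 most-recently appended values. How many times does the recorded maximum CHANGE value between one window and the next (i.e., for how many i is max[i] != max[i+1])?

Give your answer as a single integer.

Answer: 7

Derivation:
step 1: append 16 -> window=[16] (not full yet)
step 2: append 5 -> window=[16, 5] -> max=16
step 3: append 14 -> window=[5, 14] -> max=14
step 4: append 27 -> window=[14, 27] -> max=27
step 5: append 14 -> window=[27, 14] -> max=27
step 6: append 7 -> window=[14, 7] -> max=14
step 7: append 22 -> window=[7, 22] -> max=22
step 8: append 15 -> window=[22, 15] -> max=22
step 9: append 12 -> window=[15, 12] -> max=15
step 10: append 23 -> window=[12, 23] -> max=23
step 11: append 8 -> window=[23, 8] -> max=23
step 12: append 4 -> window=[8, 4] -> max=8
Recorded maximums: 16 14 27 27 14 22 22 15 23 23 8
Changes between consecutive maximums: 7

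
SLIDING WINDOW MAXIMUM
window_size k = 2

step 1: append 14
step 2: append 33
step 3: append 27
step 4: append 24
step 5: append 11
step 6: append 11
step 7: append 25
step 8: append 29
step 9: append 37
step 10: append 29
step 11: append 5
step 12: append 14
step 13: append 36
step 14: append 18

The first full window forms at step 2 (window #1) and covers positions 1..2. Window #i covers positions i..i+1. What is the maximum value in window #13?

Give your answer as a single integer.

Answer: 36

Derivation:
step 1: append 14 -> window=[14] (not full yet)
step 2: append 33 -> window=[14, 33] -> max=33
step 3: append 27 -> window=[33, 27] -> max=33
step 4: append 24 -> window=[27, 24] -> max=27
step 5: append 11 -> window=[24, 11] -> max=24
step 6: append 11 -> window=[11, 11] -> max=11
step 7: append 25 -> window=[11, 25] -> max=25
step 8: append 29 -> window=[25, 29] -> max=29
step 9: append 37 -> window=[29, 37] -> max=37
step 10: append 29 -> window=[37, 29] -> max=37
step 11: append 5 -> window=[29, 5] -> max=29
step 12: append 14 -> window=[5, 14] -> max=14
step 13: append 36 -> window=[14, 36] -> max=36
step 14: append 18 -> window=[36, 18] -> max=36
Window #13 max = 36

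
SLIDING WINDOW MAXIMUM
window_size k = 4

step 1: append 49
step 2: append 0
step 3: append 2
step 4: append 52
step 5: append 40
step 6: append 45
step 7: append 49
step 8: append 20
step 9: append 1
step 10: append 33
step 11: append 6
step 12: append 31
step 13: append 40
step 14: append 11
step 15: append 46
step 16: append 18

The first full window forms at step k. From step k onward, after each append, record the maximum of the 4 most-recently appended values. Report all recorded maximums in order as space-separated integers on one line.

step 1: append 49 -> window=[49] (not full yet)
step 2: append 0 -> window=[49, 0] (not full yet)
step 3: append 2 -> window=[49, 0, 2] (not full yet)
step 4: append 52 -> window=[49, 0, 2, 52] -> max=52
step 5: append 40 -> window=[0, 2, 52, 40] -> max=52
step 6: append 45 -> window=[2, 52, 40, 45] -> max=52
step 7: append 49 -> window=[52, 40, 45, 49] -> max=52
step 8: append 20 -> window=[40, 45, 49, 20] -> max=49
step 9: append 1 -> window=[45, 49, 20, 1] -> max=49
step 10: append 33 -> window=[49, 20, 1, 33] -> max=49
step 11: append 6 -> window=[20, 1, 33, 6] -> max=33
step 12: append 31 -> window=[1, 33, 6, 31] -> max=33
step 13: append 40 -> window=[33, 6, 31, 40] -> max=40
step 14: append 11 -> window=[6, 31, 40, 11] -> max=40
step 15: append 46 -> window=[31, 40, 11, 46] -> max=46
step 16: append 18 -> window=[40, 11, 46, 18] -> max=46

Answer: 52 52 52 52 49 49 49 33 33 40 40 46 46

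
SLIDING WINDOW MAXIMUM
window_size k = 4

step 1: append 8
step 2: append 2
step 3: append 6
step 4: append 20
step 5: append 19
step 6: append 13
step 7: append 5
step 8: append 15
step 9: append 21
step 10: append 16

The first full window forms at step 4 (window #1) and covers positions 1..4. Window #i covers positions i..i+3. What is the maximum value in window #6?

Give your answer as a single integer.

step 1: append 8 -> window=[8] (not full yet)
step 2: append 2 -> window=[8, 2] (not full yet)
step 3: append 6 -> window=[8, 2, 6] (not full yet)
step 4: append 20 -> window=[8, 2, 6, 20] -> max=20
step 5: append 19 -> window=[2, 6, 20, 19] -> max=20
step 6: append 13 -> window=[6, 20, 19, 13] -> max=20
step 7: append 5 -> window=[20, 19, 13, 5] -> max=20
step 8: append 15 -> window=[19, 13, 5, 15] -> max=19
step 9: append 21 -> window=[13, 5, 15, 21] -> max=21
Window #6 max = 21

Answer: 21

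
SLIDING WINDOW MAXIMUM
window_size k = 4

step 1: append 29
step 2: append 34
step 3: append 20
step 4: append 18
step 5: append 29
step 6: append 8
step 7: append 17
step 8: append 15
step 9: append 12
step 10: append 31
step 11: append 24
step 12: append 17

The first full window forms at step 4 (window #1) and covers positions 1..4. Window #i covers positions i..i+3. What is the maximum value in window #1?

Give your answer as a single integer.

Answer: 34

Derivation:
step 1: append 29 -> window=[29] (not full yet)
step 2: append 34 -> window=[29, 34] (not full yet)
step 3: append 20 -> window=[29, 34, 20] (not full yet)
step 4: append 18 -> window=[29, 34, 20, 18] -> max=34
Window #1 max = 34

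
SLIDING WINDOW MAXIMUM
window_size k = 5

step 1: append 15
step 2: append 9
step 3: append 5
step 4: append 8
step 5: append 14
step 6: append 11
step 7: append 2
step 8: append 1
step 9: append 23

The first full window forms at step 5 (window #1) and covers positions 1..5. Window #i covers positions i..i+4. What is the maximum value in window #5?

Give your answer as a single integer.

Answer: 23

Derivation:
step 1: append 15 -> window=[15] (not full yet)
step 2: append 9 -> window=[15, 9] (not full yet)
step 3: append 5 -> window=[15, 9, 5] (not full yet)
step 4: append 8 -> window=[15, 9, 5, 8] (not full yet)
step 5: append 14 -> window=[15, 9, 5, 8, 14] -> max=15
step 6: append 11 -> window=[9, 5, 8, 14, 11] -> max=14
step 7: append 2 -> window=[5, 8, 14, 11, 2] -> max=14
step 8: append 1 -> window=[8, 14, 11, 2, 1] -> max=14
step 9: append 23 -> window=[14, 11, 2, 1, 23] -> max=23
Window #5 max = 23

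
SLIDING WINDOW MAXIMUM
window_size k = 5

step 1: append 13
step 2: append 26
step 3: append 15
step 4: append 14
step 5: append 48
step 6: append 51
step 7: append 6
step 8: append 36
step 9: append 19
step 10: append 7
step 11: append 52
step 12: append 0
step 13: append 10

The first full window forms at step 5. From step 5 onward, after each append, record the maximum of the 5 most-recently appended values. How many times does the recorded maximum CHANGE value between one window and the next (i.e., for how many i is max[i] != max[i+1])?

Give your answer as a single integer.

step 1: append 13 -> window=[13] (not full yet)
step 2: append 26 -> window=[13, 26] (not full yet)
step 3: append 15 -> window=[13, 26, 15] (not full yet)
step 4: append 14 -> window=[13, 26, 15, 14] (not full yet)
step 5: append 48 -> window=[13, 26, 15, 14, 48] -> max=48
step 6: append 51 -> window=[26, 15, 14, 48, 51] -> max=51
step 7: append 6 -> window=[15, 14, 48, 51, 6] -> max=51
step 8: append 36 -> window=[14, 48, 51, 6, 36] -> max=51
step 9: append 19 -> window=[48, 51, 6, 36, 19] -> max=51
step 10: append 7 -> window=[51, 6, 36, 19, 7] -> max=51
step 11: append 52 -> window=[6, 36, 19, 7, 52] -> max=52
step 12: append 0 -> window=[36, 19, 7, 52, 0] -> max=52
step 13: append 10 -> window=[19, 7, 52, 0, 10] -> max=52
Recorded maximums: 48 51 51 51 51 51 52 52 52
Changes between consecutive maximums: 2

Answer: 2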